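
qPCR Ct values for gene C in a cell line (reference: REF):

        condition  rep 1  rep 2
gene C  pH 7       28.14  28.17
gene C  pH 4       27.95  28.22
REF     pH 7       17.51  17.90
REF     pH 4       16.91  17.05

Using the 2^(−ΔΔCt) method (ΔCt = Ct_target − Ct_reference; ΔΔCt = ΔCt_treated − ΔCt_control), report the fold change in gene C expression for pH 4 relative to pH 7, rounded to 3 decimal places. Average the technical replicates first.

0.635

Mean Ct: gene C pH 7 28.155; gene C pH 4 28.085; REF pH 7 17.705; REF pH 4 16.980
ΔCt(pH 7) = 28.155 − 17.705 = 10.450
ΔCt(pH 4) = 28.085 − 16.980 = 11.105
ΔΔCt = 11.105 − 10.450 = 0.655
Fold change = 2^(−0.655) = 0.6351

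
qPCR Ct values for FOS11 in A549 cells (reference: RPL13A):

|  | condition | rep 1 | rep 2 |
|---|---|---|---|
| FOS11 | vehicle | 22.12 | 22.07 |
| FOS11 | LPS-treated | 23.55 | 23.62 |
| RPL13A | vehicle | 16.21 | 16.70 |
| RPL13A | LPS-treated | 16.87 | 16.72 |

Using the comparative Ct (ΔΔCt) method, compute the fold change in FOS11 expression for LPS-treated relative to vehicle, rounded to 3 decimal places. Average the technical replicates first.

Mean Ct: FOS11 vehicle 22.095; FOS11 LPS-treated 23.585; RPL13A vehicle 16.455; RPL13A LPS-treated 16.795
ΔCt(vehicle) = 22.095 − 16.455 = 5.640
ΔCt(LPS-treated) = 23.585 − 16.795 = 6.790
ΔΔCt = 6.790 − 5.640 = 1.150
Fold change = 2^(−1.150) = 0.4506

0.451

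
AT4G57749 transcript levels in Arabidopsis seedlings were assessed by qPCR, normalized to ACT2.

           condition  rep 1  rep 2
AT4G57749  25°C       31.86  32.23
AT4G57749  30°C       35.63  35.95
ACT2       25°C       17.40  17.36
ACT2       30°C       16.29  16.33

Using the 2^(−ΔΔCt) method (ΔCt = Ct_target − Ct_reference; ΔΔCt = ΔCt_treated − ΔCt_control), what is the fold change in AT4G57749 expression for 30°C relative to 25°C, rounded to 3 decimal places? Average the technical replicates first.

Mean Ct: AT4G57749 25°C 32.045; AT4G57749 30°C 35.790; ACT2 25°C 17.380; ACT2 30°C 16.310
ΔCt(25°C) = 32.045 − 17.380 = 14.665
ΔCt(30°C) = 35.790 − 16.310 = 19.480
ΔΔCt = 19.480 − 14.665 = 4.815
Fold change = 2^(−4.815) = 0.0355

0.036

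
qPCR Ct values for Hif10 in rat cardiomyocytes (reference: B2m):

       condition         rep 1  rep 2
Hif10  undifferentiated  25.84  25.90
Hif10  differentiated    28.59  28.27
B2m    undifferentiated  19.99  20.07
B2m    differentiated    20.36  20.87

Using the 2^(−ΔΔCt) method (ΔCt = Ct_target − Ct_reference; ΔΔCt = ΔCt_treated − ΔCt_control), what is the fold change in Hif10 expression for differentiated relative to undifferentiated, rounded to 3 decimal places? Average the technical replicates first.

0.254

Mean Ct: Hif10 undifferentiated 25.870; Hif10 differentiated 28.430; B2m undifferentiated 20.030; B2m differentiated 20.615
ΔCt(undifferentiated) = 25.870 − 20.030 = 5.840
ΔCt(differentiated) = 28.430 − 20.615 = 7.815
ΔΔCt = 7.815 − 5.840 = 1.975
Fold change = 2^(−1.975) = 0.2544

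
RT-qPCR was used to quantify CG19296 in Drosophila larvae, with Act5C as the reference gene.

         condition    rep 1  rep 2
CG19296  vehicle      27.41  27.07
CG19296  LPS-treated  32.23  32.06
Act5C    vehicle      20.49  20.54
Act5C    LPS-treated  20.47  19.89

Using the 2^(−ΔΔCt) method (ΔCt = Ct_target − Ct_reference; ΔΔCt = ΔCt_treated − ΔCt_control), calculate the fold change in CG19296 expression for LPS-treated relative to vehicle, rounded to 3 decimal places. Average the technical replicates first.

Mean Ct: CG19296 vehicle 27.240; CG19296 LPS-treated 32.145; Act5C vehicle 20.515; Act5C LPS-treated 20.180
ΔCt(vehicle) = 27.240 − 20.515 = 6.725
ΔCt(LPS-treated) = 32.145 − 20.180 = 11.965
ΔΔCt = 11.965 − 6.725 = 5.240
Fold change = 2^(−5.240) = 0.0265

0.026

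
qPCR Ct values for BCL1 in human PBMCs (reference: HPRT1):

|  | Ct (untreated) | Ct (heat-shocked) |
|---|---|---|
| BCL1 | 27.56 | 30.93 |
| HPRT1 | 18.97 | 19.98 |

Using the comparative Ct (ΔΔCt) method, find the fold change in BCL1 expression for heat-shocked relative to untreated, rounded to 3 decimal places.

0.195

ΔCt(untreated) = 27.560 − 18.970 = 8.590
ΔCt(heat-shocked) = 30.930 − 19.980 = 10.950
ΔΔCt = 10.950 − 8.590 = 2.360
Fold change = 2^(−2.360) = 0.1948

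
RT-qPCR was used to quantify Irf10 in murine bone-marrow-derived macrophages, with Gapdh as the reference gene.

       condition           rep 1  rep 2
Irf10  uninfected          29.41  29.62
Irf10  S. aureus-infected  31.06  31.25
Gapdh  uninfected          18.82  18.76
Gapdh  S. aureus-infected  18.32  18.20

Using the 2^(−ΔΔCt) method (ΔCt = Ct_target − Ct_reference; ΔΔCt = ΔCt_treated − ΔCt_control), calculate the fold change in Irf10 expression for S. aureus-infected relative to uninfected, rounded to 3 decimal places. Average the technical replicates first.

0.222

Mean Ct: Irf10 uninfected 29.515; Irf10 S. aureus-infected 31.155; Gapdh uninfected 18.790; Gapdh S. aureus-infected 18.260
ΔCt(uninfected) = 29.515 − 18.790 = 10.725
ΔCt(S. aureus-infected) = 31.155 − 18.260 = 12.895
ΔΔCt = 12.895 − 10.725 = 2.170
Fold change = 2^(−2.170) = 0.2222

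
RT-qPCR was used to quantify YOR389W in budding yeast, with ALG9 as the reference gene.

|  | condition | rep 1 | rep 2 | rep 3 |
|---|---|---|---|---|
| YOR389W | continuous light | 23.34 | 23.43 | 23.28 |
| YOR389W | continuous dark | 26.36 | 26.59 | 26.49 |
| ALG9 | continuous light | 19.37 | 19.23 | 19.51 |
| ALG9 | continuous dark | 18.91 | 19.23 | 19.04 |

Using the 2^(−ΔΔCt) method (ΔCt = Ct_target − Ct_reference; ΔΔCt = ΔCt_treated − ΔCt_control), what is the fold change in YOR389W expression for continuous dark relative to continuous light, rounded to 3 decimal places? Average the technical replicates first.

Mean Ct: YOR389W continuous light 23.350; YOR389W continuous dark 26.480; ALG9 continuous light 19.370; ALG9 continuous dark 19.060
ΔCt(continuous light) = 23.350 − 19.370 = 3.980
ΔCt(continuous dark) = 26.480 − 19.060 = 7.420
ΔΔCt = 7.420 − 3.980 = 3.440
Fold change = 2^(−3.440) = 0.0921

0.092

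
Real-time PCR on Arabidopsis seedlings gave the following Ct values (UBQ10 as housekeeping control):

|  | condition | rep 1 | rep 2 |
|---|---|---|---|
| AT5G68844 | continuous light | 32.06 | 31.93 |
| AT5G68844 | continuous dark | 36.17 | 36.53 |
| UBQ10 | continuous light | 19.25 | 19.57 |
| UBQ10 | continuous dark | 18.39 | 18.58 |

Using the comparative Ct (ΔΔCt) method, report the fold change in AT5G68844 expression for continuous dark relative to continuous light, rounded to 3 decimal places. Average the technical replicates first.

0.026

Mean Ct: AT5G68844 continuous light 31.995; AT5G68844 continuous dark 36.350; UBQ10 continuous light 19.410; UBQ10 continuous dark 18.485
ΔCt(continuous light) = 31.995 − 19.410 = 12.585
ΔCt(continuous dark) = 36.350 − 18.485 = 17.865
ΔΔCt = 17.865 − 12.585 = 5.280
Fold change = 2^(−5.280) = 0.0257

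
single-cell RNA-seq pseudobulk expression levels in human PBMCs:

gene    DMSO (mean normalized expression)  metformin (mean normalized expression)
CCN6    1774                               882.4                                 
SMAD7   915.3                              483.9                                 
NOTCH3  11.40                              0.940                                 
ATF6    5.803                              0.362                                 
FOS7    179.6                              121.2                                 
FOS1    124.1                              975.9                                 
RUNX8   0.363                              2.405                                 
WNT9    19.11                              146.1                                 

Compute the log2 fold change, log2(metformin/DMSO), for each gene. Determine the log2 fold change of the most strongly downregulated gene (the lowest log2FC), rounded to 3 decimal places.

-4.003

log2(882.4/1774) = -1.008  (CCN6)
log2(483.9/915.3) = -0.920  (SMAD7)
log2(0.940/11.40) = -3.600  (NOTCH3)
log2(0.362/5.803) = -4.003  (ATF6)
log2(121.2/179.6) = -0.567  (FOS7)
log2(975.9/124.1) = 2.975  (FOS1)
log2(2.405/0.363) = 2.728  (RUNX8)
log2(146.1/19.11) = 2.935  (WNT9)
ATF6 is most strongly downregulated.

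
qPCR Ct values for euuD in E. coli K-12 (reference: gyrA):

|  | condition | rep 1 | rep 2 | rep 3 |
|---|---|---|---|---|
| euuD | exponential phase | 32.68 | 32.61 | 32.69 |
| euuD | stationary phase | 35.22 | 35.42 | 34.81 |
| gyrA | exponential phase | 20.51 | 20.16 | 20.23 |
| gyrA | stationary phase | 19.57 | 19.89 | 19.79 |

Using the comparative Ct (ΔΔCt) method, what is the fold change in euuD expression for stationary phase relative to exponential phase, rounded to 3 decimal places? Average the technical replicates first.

0.122

Mean Ct: euuD exponential phase 32.660; euuD stationary phase 35.150; gyrA exponential phase 20.300; gyrA stationary phase 19.750
ΔCt(exponential phase) = 32.660 − 20.300 = 12.360
ΔCt(stationary phase) = 35.150 − 19.750 = 15.400
ΔΔCt = 15.400 − 12.360 = 3.040
Fold change = 2^(−3.040) = 0.1216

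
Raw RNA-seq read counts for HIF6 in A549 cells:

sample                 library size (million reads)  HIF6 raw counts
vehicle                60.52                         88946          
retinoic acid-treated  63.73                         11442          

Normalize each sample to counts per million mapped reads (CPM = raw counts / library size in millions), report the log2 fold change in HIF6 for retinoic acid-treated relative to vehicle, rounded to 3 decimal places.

CPM(vehicle) = 88946 / 60.52 = 1469.6960
CPM(retinoic acid-treated) = 11442 / 63.73 = 179.5387
Fold change = 179.5387 / 1469.6960 = 0.12216
log2(0.12216) = -3.0332

-3.033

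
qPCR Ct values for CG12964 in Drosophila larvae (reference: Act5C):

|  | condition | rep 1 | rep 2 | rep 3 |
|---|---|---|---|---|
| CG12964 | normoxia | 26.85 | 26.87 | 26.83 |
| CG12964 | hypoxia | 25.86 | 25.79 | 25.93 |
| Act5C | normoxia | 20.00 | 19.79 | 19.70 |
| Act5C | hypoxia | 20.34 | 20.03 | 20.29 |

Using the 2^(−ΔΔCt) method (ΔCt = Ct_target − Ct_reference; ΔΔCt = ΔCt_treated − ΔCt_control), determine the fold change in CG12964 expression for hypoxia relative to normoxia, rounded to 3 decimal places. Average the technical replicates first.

Mean Ct: CG12964 normoxia 26.850; CG12964 hypoxia 25.860; Act5C normoxia 19.830; Act5C hypoxia 20.220
ΔCt(normoxia) = 26.850 − 19.830 = 7.020
ΔCt(hypoxia) = 25.860 − 20.220 = 5.640
ΔΔCt = 5.640 − 7.020 = -1.380
Fold change = 2^(−(-1.380)) = 2^1.380 = 2.6027

2.603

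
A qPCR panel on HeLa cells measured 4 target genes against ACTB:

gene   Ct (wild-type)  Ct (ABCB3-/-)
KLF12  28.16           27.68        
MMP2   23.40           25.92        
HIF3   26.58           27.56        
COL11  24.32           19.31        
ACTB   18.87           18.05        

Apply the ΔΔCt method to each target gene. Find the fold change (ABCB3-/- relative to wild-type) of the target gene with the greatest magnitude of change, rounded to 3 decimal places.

18.252

KLF12: ΔΔCt = (27.68−18.05) − (28.16−18.87) = 9.63 − 9.29 = 0.34; fold change = 2^-0.34 = 0.790
MMP2: ΔΔCt = (25.92−18.05) − (23.40−18.87) = 7.87 − 4.53 = 3.34; fold change = 2^-3.34 = 0.099
HIF3: ΔΔCt = (27.56−18.05) − (26.58−18.87) = 9.51 − 7.71 = 1.80; fold change = 2^-1.80 = 0.287
COL11: ΔΔCt = (19.31−18.05) − (24.32−18.87) = 1.26 − 5.45 = -4.19; fold change = 2^4.19 = 18.252
COL11 has the largest |ΔΔCt| = 4.19.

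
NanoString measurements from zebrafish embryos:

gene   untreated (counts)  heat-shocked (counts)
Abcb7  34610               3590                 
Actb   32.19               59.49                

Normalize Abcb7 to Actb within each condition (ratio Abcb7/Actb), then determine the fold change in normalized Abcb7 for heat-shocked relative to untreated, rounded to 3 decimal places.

Abcb7/Actb (untreated) = 34610 / 32.19 = 1075.2
Abcb7/Actb (heat-shocked) = 3590 / 59.49 = 60.346
Fold change = 60.346 / 1075.2 = 0.0561

0.056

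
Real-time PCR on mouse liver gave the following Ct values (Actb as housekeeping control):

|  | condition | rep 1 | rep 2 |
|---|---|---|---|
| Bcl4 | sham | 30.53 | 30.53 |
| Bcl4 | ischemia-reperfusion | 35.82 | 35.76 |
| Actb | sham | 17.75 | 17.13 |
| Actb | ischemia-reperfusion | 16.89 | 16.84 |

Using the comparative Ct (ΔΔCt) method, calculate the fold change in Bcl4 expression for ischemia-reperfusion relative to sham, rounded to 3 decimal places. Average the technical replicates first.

Mean Ct: Bcl4 sham 30.530; Bcl4 ischemia-reperfusion 35.790; Actb sham 17.440; Actb ischemia-reperfusion 16.865
ΔCt(sham) = 30.530 − 17.440 = 13.090
ΔCt(ischemia-reperfusion) = 35.790 − 16.865 = 18.925
ΔΔCt = 18.925 − 13.090 = 5.835
Fold change = 2^(−5.835) = 0.0175

0.018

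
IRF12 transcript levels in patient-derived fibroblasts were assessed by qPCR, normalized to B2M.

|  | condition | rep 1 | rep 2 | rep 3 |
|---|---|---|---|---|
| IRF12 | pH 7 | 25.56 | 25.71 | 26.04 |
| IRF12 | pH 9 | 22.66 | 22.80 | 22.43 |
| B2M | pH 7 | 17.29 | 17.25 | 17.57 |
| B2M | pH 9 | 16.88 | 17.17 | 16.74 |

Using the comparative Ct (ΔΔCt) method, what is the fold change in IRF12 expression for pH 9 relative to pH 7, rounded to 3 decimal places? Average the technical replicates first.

Mean Ct: IRF12 pH 7 25.770; IRF12 pH 9 22.630; B2M pH 7 17.370; B2M pH 9 16.930
ΔCt(pH 7) = 25.770 − 17.370 = 8.400
ΔCt(pH 9) = 22.630 − 16.930 = 5.700
ΔΔCt = 5.700 − 8.400 = -2.700
Fold change = 2^(−(-2.700)) = 2^2.700 = 6.4980

6.498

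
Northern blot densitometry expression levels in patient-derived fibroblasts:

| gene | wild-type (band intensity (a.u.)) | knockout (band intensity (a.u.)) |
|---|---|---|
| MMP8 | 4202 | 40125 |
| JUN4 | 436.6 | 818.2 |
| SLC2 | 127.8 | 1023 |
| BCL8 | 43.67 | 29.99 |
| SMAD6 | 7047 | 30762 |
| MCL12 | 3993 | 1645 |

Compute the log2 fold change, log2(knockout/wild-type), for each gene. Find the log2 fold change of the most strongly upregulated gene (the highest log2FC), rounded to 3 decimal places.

3.255

log2(40125/4202) = 3.255  (MMP8)
log2(818.2/436.6) = 0.906  (JUN4)
log2(1023/127.8) = 3.001  (SLC2)
log2(29.99/43.67) = -0.542  (BCL8)
log2(30762/7047) = 2.126  (SMAD6)
log2(1645/3993) = -1.279  (MCL12)
MMP8 is most strongly upregulated.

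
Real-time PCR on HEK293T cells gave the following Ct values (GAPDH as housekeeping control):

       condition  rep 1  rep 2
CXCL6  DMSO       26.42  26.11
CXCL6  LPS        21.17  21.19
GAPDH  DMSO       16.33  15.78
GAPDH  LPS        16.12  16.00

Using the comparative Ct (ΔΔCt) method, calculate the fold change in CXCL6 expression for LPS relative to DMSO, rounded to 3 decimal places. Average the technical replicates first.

Mean Ct: CXCL6 DMSO 26.265; CXCL6 LPS 21.180; GAPDH DMSO 16.055; GAPDH LPS 16.060
ΔCt(DMSO) = 26.265 − 16.055 = 10.210
ΔCt(LPS) = 21.180 − 16.060 = 5.120
ΔΔCt = 5.120 − 10.210 = -5.090
Fold change = 2^(−(-5.090)) = 2^5.090 = 34.0598

34.060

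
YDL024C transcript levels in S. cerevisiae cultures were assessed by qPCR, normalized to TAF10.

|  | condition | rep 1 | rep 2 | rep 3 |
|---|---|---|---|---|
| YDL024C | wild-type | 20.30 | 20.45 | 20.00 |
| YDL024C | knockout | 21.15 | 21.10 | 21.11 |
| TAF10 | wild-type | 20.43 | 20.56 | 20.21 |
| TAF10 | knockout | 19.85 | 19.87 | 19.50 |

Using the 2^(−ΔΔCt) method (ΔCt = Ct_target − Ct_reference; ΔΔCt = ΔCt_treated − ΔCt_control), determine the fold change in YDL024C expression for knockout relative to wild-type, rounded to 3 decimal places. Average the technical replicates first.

0.346

Mean Ct: YDL024C wild-type 20.250; YDL024C knockout 21.120; TAF10 wild-type 20.400; TAF10 knockout 19.740
ΔCt(wild-type) = 20.250 − 20.400 = -0.150
ΔCt(knockout) = 21.120 − 19.740 = 1.380
ΔΔCt = 1.380 − (-0.150) = 1.530
Fold change = 2^(−1.530) = 0.3463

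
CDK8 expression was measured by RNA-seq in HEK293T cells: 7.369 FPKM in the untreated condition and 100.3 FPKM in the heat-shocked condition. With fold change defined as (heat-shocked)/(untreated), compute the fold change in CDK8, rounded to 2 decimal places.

13.61

Fold change = 100.3 / 7.369 = 13.611
CDK8 is upregulated.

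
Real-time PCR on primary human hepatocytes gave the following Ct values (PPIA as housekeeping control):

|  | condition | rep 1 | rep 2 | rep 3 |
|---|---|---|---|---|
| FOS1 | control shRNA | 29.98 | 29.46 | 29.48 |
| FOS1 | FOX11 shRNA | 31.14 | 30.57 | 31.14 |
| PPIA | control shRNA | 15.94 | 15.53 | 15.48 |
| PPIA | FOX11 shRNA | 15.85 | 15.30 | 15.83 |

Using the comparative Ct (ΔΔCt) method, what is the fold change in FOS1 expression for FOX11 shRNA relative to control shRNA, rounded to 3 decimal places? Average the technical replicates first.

0.406

Mean Ct: FOS1 control shRNA 29.640; FOS1 FOX11 shRNA 30.950; PPIA control shRNA 15.650; PPIA FOX11 shRNA 15.660
ΔCt(control shRNA) = 29.640 − 15.650 = 13.990
ΔCt(FOX11 shRNA) = 30.950 − 15.660 = 15.290
ΔΔCt = 15.290 − 13.990 = 1.300
Fold change = 2^(−1.300) = 0.4061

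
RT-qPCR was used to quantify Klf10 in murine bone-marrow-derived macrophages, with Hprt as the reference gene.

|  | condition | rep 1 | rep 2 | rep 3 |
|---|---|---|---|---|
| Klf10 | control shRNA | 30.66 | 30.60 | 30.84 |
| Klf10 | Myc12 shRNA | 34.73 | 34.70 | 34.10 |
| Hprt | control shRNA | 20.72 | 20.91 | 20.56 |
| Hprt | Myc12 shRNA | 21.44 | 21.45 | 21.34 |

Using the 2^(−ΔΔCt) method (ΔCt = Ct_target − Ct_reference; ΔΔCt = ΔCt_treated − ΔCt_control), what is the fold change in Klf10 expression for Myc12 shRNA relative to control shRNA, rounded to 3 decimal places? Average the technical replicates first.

Mean Ct: Klf10 control shRNA 30.700; Klf10 Myc12 shRNA 34.510; Hprt control shRNA 20.730; Hprt Myc12 shRNA 21.410
ΔCt(control shRNA) = 30.700 − 20.730 = 9.970
ΔCt(Myc12 shRNA) = 34.510 − 21.410 = 13.100
ΔΔCt = 13.100 − 9.970 = 3.130
Fold change = 2^(−3.130) = 0.1142

0.114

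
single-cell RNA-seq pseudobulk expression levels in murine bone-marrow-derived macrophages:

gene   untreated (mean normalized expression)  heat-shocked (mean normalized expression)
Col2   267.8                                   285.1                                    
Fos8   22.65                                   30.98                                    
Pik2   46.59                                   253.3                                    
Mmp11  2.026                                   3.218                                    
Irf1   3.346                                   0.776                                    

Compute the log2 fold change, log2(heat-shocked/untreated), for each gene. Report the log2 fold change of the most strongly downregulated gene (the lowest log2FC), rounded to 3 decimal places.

log2(285.1/267.8) = 0.090  (Col2)
log2(30.98/22.65) = 0.452  (Fos8)
log2(253.3/46.59) = 2.443  (Pik2)
log2(3.218/2.026) = 0.668  (Mmp11)
log2(0.776/3.346) = -2.108  (Irf1)
Irf1 is most strongly downregulated.

-2.108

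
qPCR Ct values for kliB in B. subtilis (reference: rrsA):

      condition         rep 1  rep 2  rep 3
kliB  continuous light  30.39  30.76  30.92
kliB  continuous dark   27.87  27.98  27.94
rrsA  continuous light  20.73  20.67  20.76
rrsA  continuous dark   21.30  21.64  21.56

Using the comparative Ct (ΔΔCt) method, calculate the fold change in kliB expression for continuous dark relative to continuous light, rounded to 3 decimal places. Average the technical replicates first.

Mean Ct: kliB continuous light 30.690; kliB continuous dark 27.930; rrsA continuous light 20.720; rrsA continuous dark 21.500
ΔCt(continuous light) = 30.690 − 20.720 = 9.970
ΔCt(continuous dark) = 27.930 − 21.500 = 6.430
ΔΔCt = 6.430 − 9.970 = -3.540
Fold change = 2^(−(-3.540)) = 2^3.540 = 11.6318

11.632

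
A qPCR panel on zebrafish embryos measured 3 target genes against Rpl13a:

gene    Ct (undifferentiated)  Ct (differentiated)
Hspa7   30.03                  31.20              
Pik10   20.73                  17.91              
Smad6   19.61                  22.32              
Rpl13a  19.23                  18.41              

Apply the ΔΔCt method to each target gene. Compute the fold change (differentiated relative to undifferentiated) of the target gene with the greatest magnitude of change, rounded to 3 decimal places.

Hspa7: ΔΔCt = (31.20−18.41) − (30.03−19.23) = 12.79 − 10.80 = 1.99; fold change = 2^-1.99 = 0.252
Pik10: ΔΔCt = (17.91−18.41) − (20.73−19.23) = -0.50 − 1.50 = -2.00; fold change = 2^2.00 = 4.000
Smad6: ΔΔCt = (22.32−18.41) − (19.61−19.23) = 3.91 − 0.38 = 3.53; fold change = 2^-3.53 = 0.087
Smad6 has the largest |ΔΔCt| = 3.53.

0.087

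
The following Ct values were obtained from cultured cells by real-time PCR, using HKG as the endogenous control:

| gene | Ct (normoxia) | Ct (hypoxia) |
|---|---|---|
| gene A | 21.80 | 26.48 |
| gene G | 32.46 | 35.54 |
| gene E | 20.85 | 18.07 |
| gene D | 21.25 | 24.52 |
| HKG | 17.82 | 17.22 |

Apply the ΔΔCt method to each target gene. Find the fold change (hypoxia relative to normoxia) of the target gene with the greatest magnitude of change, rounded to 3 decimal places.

0.026

gene A: ΔΔCt = (26.48−17.22) − (21.80−17.82) = 9.26 − 3.98 = 5.28; fold change = 2^-5.28 = 0.026
gene G: ΔΔCt = (35.54−17.22) − (32.46−17.82) = 18.32 − 14.64 = 3.68; fold change = 2^-3.68 = 0.078
gene E: ΔΔCt = (18.07−17.22) − (20.85−17.82) = 0.85 − 3.03 = -2.18; fold change = 2^2.18 = 4.532
gene D: ΔΔCt = (24.52−17.22) − (21.25−17.82) = 7.30 − 3.43 = 3.87; fold change = 2^-3.87 = 0.068
gene A has the largest |ΔΔCt| = 5.28.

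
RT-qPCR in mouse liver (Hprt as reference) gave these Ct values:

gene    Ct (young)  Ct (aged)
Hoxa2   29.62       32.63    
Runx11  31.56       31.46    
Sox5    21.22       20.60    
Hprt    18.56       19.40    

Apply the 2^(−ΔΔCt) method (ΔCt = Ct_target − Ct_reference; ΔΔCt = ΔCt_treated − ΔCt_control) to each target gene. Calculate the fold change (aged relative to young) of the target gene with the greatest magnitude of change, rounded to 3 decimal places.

0.222

Hoxa2: ΔΔCt = (32.63−19.40) − (29.62−18.56) = 13.23 − 11.06 = 2.17; fold change = 2^-2.17 = 0.222
Runx11: ΔΔCt = (31.46−19.40) − (31.56−18.56) = 12.06 − 13.00 = -0.94; fold change = 2^0.94 = 1.919
Sox5: ΔΔCt = (20.60−19.40) − (21.22−18.56) = 1.20 − 2.66 = -1.46; fold change = 2^1.46 = 2.751
Hoxa2 has the largest |ΔΔCt| = 2.17.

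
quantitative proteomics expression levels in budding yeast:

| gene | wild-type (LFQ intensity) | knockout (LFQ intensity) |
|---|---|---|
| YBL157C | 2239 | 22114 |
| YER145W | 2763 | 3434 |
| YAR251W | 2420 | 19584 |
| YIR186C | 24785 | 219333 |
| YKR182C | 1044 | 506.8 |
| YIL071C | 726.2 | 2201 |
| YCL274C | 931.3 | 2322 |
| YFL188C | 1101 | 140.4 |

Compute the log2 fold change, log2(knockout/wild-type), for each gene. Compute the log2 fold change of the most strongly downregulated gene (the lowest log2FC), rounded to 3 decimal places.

log2(22114/2239) = 3.304  (YBL157C)
log2(3434/2763) = 0.314  (YER145W)
log2(19584/2420) = 3.017  (YAR251W)
log2(219333/24785) = 3.146  (YIR186C)
log2(506.8/1044) = -1.043  (YKR182C)
log2(2201/726.2) = 1.600  (YIL071C)
log2(2322/931.3) = 1.318  (YCL274C)
log2(140.4/1101) = -2.971  (YFL188C)
YFL188C is most strongly downregulated.

-2.971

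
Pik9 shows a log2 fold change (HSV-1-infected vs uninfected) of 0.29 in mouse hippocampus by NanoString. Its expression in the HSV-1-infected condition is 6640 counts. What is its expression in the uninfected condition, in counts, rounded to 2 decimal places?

Fold change = 2^(0.29) = 1.2226
uninfected expression = 6640 / 1.2226 = 5430.87

5430.87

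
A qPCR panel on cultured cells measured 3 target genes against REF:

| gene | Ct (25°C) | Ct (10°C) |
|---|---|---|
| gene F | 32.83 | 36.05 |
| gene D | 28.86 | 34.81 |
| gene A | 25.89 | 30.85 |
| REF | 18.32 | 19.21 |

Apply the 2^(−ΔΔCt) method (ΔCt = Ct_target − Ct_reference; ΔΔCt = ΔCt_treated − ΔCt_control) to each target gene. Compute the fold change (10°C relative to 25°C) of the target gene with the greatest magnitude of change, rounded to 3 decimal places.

gene F: ΔΔCt = (36.05−19.21) − (32.83−18.32) = 16.84 − 14.51 = 2.33; fold change = 2^-2.33 = 0.199
gene D: ΔΔCt = (34.81−19.21) − (28.86−18.32) = 15.60 − 10.54 = 5.06; fold change = 2^-5.06 = 0.030
gene A: ΔΔCt = (30.85−19.21) − (25.89−18.32) = 11.64 − 7.57 = 4.07; fold change = 2^-4.07 = 0.060
gene D has the largest |ΔΔCt| = 5.06.

0.030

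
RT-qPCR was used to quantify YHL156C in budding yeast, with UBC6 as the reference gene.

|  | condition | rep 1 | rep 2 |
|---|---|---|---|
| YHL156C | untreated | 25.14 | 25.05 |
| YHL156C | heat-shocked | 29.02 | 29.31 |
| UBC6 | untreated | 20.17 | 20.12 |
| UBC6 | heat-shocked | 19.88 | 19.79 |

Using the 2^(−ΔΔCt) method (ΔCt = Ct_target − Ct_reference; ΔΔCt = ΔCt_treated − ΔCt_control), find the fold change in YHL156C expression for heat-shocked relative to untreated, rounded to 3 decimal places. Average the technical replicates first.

0.048

Mean Ct: YHL156C untreated 25.095; YHL156C heat-shocked 29.165; UBC6 untreated 20.145; UBC6 heat-shocked 19.835
ΔCt(untreated) = 25.095 − 20.145 = 4.950
ΔCt(heat-shocked) = 29.165 − 19.835 = 9.330
ΔΔCt = 9.330 − 4.950 = 4.380
Fold change = 2^(−4.380) = 0.0480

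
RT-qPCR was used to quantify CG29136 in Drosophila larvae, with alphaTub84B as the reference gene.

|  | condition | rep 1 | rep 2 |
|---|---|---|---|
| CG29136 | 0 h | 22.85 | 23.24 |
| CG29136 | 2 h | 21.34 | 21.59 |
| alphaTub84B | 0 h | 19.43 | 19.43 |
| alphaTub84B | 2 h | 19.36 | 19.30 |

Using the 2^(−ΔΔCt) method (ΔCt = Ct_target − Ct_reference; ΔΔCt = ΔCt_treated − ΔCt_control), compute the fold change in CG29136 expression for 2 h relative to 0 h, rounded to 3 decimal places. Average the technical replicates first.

2.789

Mean Ct: CG29136 0 h 23.045; CG29136 2 h 21.465; alphaTub84B 0 h 19.430; alphaTub84B 2 h 19.330
ΔCt(0 h) = 23.045 − 19.430 = 3.615
ΔCt(2 h) = 21.465 − 19.330 = 2.135
ΔΔCt = 2.135 − 3.615 = -1.480
Fold change = 2^(−(-1.480)) = 2^1.480 = 2.7895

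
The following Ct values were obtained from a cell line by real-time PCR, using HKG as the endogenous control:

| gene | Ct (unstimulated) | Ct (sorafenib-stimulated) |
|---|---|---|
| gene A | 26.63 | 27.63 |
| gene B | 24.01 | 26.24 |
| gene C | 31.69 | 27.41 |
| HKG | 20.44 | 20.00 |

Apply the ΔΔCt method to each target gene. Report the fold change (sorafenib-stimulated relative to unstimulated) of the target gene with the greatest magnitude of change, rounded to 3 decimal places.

14.320

gene A: ΔΔCt = (27.63−20.00) − (26.63−20.44) = 7.63 − 6.19 = 1.44; fold change = 2^-1.44 = 0.369
gene B: ΔΔCt = (26.24−20.00) − (24.01−20.44) = 6.24 − 3.57 = 2.67; fold change = 2^-2.67 = 0.157
gene C: ΔΔCt = (27.41−20.00) − (31.69−20.44) = 7.41 − 11.25 = -3.84; fold change = 2^3.84 = 14.320
gene C has the largest |ΔΔCt| = 3.84.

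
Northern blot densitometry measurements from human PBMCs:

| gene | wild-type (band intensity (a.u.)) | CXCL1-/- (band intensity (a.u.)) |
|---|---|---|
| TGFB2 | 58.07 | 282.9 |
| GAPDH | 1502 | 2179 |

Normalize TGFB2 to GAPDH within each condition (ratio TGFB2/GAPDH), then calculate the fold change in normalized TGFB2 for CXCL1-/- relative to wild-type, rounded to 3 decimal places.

3.358

TGFB2/GAPDH (wild-type) = 58.07 / 1502 = 0.038662
TGFB2/GAPDH (CXCL1-/-) = 282.9 / 2179 = 0.12983
Fold change = 0.12983 / 0.038662 = 3.3581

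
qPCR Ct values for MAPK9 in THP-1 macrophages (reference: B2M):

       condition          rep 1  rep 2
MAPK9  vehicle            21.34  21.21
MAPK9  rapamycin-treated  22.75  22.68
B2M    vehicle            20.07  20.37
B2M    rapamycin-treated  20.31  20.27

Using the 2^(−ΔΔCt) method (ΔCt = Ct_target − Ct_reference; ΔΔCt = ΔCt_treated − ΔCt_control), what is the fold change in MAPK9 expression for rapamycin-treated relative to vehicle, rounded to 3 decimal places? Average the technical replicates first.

0.387

Mean Ct: MAPK9 vehicle 21.275; MAPK9 rapamycin-treated 22.715; B2M vehicle 20.220; B2M rapamycin-treated 20.290
ΔCt(vehicle) = 21.275 − 20.220 = 1.055
ΔCt(rapamycin-treated) = 22.715 − 20.290 = 2.425
ΔΔCt = 2.425 − 1.055 = 1.370
Fold change = 2^(−1.370) = 0.3869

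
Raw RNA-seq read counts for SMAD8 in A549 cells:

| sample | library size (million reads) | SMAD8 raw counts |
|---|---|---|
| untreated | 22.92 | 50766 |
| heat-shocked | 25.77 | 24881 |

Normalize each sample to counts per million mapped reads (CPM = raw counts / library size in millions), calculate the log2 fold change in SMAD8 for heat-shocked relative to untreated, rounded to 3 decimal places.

-1.198

CPM(untreated) = 50766 / 22.92 = 2214.9215
CPM(heat-shocked) = 24881 / 25.77 = 965.5025
Fold change = 965.5025 / 2214.9215 = 0.43591
log2(0.43591) = -1.1979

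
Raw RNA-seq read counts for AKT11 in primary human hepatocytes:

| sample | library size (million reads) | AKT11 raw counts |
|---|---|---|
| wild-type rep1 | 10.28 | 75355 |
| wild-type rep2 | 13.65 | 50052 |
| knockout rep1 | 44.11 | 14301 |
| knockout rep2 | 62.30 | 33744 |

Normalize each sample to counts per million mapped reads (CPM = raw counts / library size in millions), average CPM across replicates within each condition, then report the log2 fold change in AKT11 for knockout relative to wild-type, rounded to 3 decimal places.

CPM(wild-type rep1) = 75355 / 10.28 = 7330.2529
CPM(wild-type rep2) = 50052 / 13.65 = 3666.8132
CPM(knockout rep1) = 14301 / 44.11 = 324.2122
CPM(knockout rep2) = 33744 / 62.30 = 541.6372
mean CPM(wild-type) = 5498.5331; mean CPM(knockout) = 432.9247
Fold change = 432.9247 / 5498.5331 = 0.07873
log2(0.07873) = -3.6669

-3.667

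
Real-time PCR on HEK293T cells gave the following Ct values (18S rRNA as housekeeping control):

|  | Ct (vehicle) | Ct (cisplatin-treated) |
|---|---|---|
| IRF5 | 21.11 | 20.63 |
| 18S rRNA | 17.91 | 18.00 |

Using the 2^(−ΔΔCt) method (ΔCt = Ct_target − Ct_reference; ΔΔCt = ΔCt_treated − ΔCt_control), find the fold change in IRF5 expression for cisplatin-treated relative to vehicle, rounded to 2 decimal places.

ΔCt(vehicle) = 21.110 − 17.910 = 3.200
ΔCt(cisplatin-treated) = 20.630 − 18.000 = 2.630
ΔΔCt = 2.630 − 3.200 = -0.570
Fold change = 2^(−(-0.570)) = 2^0.570 = 1.485

1.48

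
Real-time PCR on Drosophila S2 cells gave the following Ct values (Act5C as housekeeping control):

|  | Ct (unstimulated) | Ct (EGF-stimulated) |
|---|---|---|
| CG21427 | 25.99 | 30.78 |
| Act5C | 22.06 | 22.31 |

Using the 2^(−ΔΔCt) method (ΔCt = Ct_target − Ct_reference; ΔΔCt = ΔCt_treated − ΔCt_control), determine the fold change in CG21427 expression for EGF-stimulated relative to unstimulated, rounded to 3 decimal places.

ΔCt(unstimulated) = 25.990 − 22.060 = 3.930
ΔCt(EGF-stimulated) = 30.780 − 22.310 = 8.470
ΔΔCt = 8.470 − 3.930 = 4.540
Fold change = 2^(−4.540) = 0.0430

0.043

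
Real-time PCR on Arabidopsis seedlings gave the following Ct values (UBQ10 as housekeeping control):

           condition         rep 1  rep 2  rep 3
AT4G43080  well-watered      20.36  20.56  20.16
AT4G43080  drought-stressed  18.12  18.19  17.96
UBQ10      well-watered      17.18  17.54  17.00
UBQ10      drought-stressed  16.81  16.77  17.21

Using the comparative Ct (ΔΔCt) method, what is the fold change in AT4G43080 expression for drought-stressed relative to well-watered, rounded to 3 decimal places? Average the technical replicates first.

3.891

Mean Ct: AT4G43080 well-watered 20.360; AT4G43080 drought-stressed 18.090; UBQ10 well-watered 17.240; UBQ10 drought-stressed 16.930
ΔCt(well-watered) = 20.360 − 17.240 = 3.120
ΔCt(drought-stressed) = 18.090 − 16.930 = 1.160
ΔΔCt = 1.160 − 3.120 = -1.960
Fold change = 2^(−(-1.960)) = 2^1.960 = 3.8906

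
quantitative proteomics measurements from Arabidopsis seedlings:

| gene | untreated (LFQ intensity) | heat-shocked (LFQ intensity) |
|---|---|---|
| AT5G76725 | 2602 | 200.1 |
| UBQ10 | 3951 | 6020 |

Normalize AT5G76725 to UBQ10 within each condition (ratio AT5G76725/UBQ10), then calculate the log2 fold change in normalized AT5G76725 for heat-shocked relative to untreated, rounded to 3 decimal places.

-4.308

AT5G76725/UBQ10 (untreated) = 2602 / 3951 = 0.65857
AT5G76725/UBQ10 (heat-shocked) = 200.1 / 6020 = 0.033239
Fold change = 0.033239 / 0.65857 = 0.0505
log2(0.0505) = -4.3084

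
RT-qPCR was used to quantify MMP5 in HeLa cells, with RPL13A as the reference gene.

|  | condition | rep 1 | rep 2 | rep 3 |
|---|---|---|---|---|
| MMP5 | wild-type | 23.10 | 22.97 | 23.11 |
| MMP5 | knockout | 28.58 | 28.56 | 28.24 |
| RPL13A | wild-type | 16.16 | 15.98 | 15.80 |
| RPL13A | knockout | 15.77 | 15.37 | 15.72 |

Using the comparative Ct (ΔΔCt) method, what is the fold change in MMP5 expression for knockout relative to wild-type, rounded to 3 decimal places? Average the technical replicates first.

Mean Ct: MMP5 wild-type 23.060; MMP5 knockout 28.460; RPL13A wild-type 15.980; RPL13A knockout 15.620
ΔCt(wild-type) = 23.060 − 15.980 = 7.080
ΔCt(knockout) = 28.460 − 15.620 = 12.840
ΔΔCt = 12.840 − 7.080 = 5.760
Fold change = 2^(−5.760) = 0.0185

0.018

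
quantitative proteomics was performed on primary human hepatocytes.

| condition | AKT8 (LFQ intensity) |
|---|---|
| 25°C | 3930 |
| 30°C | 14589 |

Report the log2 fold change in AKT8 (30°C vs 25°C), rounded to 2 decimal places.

Fold change = 14589 / 3930 = 3.7122
log2(3.7122) = 1.892

1.89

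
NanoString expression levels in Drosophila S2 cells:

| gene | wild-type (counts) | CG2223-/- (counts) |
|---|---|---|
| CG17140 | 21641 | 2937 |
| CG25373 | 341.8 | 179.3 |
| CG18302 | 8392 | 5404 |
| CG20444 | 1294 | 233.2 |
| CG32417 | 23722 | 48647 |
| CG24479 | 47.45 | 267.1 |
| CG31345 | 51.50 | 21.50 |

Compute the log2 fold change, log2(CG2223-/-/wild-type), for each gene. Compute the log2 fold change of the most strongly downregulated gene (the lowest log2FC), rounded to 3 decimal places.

-2.881

log2(2937/21641) = -2.881  (CG17140)
log2(179.3/341.8) = -0.931  (CG25373)
log2(5404/8392) = -0.635  (CG18302)
log2(233.2/1294) = -2.472  (CG20444)
log2(48647/23722) = 1.036  (CG32417)
log2(267.1/47.45) = 2.493  (CG24479)
log2(21.50/51.50) = -1.260  (CG31345)
CG17140 is most strongly downregulated.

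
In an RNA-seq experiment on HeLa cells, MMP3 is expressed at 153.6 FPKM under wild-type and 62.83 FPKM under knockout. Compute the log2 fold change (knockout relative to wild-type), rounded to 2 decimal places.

-1.29

Fold change = 62.83 / 153.6 = 0.4090
log2(0.4090) = -1.290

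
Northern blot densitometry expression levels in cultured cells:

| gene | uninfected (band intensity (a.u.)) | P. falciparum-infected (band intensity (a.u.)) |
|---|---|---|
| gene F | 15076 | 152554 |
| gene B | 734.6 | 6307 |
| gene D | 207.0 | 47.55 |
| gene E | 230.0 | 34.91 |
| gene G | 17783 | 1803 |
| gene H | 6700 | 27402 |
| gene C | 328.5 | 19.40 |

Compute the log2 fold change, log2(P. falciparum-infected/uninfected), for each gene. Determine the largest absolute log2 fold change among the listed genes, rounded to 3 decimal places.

log2(152554/15076) = 3.339  (gene F)
log2(6307/734.6) = 3.102  (gene B)
log2(47.55/207.0) = -2.122  (gene D)
log2(34.91/230.0) = -2.720  (gene E)
log2(1803/17783) = -3.302  (gene G)
log2(27402/6700) = 2.032  (gene H)
log2(19.40/328.5) = -4.082  (gene C)
The largest magnitude belongs to gene C.

4.082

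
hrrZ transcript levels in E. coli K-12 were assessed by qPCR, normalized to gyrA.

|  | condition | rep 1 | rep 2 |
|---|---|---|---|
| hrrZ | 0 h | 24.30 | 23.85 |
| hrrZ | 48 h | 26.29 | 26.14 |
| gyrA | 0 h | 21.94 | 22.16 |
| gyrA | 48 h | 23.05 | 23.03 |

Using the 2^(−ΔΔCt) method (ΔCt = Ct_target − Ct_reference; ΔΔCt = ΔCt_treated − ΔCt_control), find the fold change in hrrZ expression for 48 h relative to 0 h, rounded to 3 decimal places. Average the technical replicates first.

0.451

Mean Ct: hrrZ 0 h 24.075; hrrZ 48 h 26.215; gyrA 0 h 22.050; gyrA 48 h 23.040
ΔCt(0 h) = 24.075 − 22.050 = 2.025
ΔCt(48 h) = 26.215 − 23.040 = 3.175
ΔΔCt = 3.175 − 2.025 = 1.150
Fold change = 2^(−1.150) = 0.4506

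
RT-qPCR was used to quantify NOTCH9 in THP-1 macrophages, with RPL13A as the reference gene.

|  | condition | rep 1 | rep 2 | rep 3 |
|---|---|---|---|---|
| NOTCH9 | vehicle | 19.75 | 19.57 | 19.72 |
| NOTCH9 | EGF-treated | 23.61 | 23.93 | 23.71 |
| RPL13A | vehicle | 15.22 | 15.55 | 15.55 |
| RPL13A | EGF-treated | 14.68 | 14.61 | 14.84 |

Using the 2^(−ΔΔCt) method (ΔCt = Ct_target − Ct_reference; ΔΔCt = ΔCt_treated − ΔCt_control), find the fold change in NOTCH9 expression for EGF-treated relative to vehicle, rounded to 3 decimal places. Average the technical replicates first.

Mean Ct: NOTCH9 vehicle 19.680; NOTCH9 EGF-treated 23.750; RPL13A vehicle 15.440; RPL13A EGF-treated 14.710
ΔCt(vehicle) = 19.680 − 15.440 = 4.240
ΔCt(EGF-treated) = 23.750 − 14.710 = 9.040
ΔΔCt = 9.040 − 4.240 = 4.800
Fold change = 2^(−4.800) = 0.0359

0.036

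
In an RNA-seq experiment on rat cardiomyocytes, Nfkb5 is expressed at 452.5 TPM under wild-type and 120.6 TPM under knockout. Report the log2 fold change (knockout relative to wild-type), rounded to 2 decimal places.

-1.91

Fold change = 120.6 / 452.5 = 0.2665
log2(0.2665) = -1.908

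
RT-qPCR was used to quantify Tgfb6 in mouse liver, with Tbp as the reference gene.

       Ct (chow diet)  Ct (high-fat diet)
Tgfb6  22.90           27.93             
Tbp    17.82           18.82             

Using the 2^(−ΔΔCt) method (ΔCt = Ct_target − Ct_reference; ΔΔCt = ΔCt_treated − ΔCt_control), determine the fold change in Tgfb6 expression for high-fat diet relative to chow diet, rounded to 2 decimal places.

0.06

ΔCt(chow diet) = 22.900 − 17.820 = 5.080
ΔCt(high-fat diet) = 27.930 − 18.820 = 9.110
ΔΔCt = 9.110 − 5.080 = 4.030
Fold change = 2^(−4.030) = 0.061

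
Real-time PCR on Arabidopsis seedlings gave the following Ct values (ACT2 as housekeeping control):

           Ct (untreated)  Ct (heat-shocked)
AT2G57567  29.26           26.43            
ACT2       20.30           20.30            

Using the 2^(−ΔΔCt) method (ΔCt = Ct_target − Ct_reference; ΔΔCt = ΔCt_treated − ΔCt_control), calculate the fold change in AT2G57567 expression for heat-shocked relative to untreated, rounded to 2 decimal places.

ΔCt(untreated) = 29.260 − 20.300 = 8.960
ΔCt(heat-shocked) = 26.430 − 20.300 = 6.130
ΔΔCt = 6.130 − 8.960 = -2.830
Fold change = 2^(−(-2.830)) = 2^2.830 = 7.111

7.11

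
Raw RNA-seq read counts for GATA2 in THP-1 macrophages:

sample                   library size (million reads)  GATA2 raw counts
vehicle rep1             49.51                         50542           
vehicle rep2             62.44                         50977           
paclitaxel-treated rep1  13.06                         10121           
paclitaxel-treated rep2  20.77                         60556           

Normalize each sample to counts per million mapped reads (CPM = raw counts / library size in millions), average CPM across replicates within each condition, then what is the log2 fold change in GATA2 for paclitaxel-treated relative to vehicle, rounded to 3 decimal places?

1.006

CPM(vehicle rep1) = 50542 / 49.51 = 1020.8443
CPM(vehicle rep2) = 50977 / 62.44 = 816.4158
CPM(paclitaxel-treated rep1) = 10121 / 13.06 = 774.9617
CPM(paclitaxel-treated rep2) = 60556 / 20.77 = 2915.5513
mean CPM(vehicle) = 918.6300; mean CPM(paclitaxel-treated) = 1845.2565
Fold change = 1845.2565 / 918.6300 = 2.00870
log2(2.00870) = 1.0063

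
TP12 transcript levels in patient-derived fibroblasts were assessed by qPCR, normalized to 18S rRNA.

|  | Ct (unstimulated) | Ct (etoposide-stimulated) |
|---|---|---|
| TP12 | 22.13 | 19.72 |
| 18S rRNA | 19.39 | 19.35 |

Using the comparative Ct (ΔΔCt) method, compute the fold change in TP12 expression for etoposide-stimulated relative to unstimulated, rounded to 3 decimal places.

ΔCt(unstimulated) = 22.130 − 19.390 = 2.740
ΔCt(etoposide-stimulated) = 19.720 − 19.350 = 0.370
ΔΔCt = 0.370 − 2.740 = -2.370
Fold change = 2^(−(-2.370)) = 2^2.370 = 5.1694

5.169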